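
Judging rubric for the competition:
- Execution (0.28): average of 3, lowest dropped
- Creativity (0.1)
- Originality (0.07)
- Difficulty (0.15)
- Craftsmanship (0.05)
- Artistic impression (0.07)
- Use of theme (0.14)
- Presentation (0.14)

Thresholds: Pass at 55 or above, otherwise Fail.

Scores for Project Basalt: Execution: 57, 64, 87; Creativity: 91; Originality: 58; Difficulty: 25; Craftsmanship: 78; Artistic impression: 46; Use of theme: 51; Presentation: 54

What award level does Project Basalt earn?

Pass

Execution: drop 57 → average of remaining 2 = 151/2 = 75.5
Weighted total:
  Execution 75.5 × 0.28 = 21.14
  Creativity 91 × 0.1 = 9.1
  Originality 58 × 0.07 = 4.06
  Difficulty 25 × 0.15 = 3.75
  Craftsmanship 78 × 0.05 = 3.9
  Artistic impression 46 × 0.07 = 3.22
  Use of theme 51 × 0.14 = 7.14
  Presentation 54 × 0.14 = 7.56
Sum = 59.87
59.87 ≥ 55 → Pass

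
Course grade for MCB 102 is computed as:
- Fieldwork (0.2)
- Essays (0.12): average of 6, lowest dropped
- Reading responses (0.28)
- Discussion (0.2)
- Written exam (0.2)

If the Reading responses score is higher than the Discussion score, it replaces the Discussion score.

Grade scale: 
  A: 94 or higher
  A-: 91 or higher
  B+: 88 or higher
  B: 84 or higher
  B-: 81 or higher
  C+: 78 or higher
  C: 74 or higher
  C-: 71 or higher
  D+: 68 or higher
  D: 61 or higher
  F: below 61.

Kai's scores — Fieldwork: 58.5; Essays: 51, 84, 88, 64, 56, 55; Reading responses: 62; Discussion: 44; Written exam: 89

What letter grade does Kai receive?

Essays: drop 51 → average of remaining 5 = 347/5 = 69.4
Reading responses (62) > Discussion (44), so Discussion counts as 62.
Weighted total:
  Fieldwork 58.5 × 0.2 = 11.7
  Essays 69.4 × 0.12 = 8.328
  Reading responses 62 × 0.28 = 17.36
  Discussion 62 × 0.2 = 12.4
  Written exam 89 × 0.2 = 17.8
Sum = 67.588
67.588 is ≥ 61 and < 68 → D

D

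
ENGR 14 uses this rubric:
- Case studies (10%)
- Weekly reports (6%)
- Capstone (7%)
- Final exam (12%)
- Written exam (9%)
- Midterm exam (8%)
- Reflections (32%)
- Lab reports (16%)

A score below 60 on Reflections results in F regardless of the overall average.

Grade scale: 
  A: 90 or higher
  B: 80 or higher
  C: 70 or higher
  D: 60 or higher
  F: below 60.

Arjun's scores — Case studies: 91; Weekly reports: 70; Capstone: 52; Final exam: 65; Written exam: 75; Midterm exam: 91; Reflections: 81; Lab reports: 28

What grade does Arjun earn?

D

Reflections score 81 ≥ 60: minimum met.
Weighted total:
  Case studies 91 × 0.1 = 9.1
  Weekly reports 70 × 0.06 = 4.2
  Capstone 52 × 0.07 = 3.64
  Final exam 65 × 0.12 = 7.8
  Written exam 75 × 0.09 = 6.75
  Midterm exam 91 × 0.08 = 7.28
  Reflections 81 × 0.32 = 25.92
  Lab reports 28 × 0.16 = 4.48
Sum = 69.17
69.17 is ≥ 60 and < 70 → D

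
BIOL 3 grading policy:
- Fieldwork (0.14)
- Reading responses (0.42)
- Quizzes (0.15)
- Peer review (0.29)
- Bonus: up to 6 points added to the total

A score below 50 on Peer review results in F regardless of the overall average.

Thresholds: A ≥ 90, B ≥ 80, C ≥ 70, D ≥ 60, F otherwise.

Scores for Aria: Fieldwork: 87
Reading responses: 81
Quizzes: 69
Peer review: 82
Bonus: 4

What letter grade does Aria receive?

Peer review score 82 ≥ 50: minimum met.
Weighted total:
  Fieldwork 87 × 0.14 = 12.18
  Reading responses 81 × 0.42 = 34.02
  Quizzes 69 × 0.15 = 10.35
  Peer review 82 × 0.29 = 23.78
Sum = 80.33
Bonus: 80.33 + 4 = 84.33
84.33 is ≥ 80 and < 90 → B

B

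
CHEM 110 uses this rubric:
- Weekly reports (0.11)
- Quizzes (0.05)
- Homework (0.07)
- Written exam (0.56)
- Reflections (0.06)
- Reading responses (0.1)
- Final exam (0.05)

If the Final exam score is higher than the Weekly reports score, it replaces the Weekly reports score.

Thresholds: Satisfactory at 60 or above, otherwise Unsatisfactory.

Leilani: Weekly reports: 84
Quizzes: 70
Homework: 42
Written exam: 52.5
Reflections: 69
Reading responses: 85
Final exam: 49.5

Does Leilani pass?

Satisfactory

Final exam (49.5) ≤ Weekly reports (84), so Weekly reports stays at 84.
Weighted total:
  Weekly reports 84 × 0.11 = 9.24
  Quizzes 70 × 0.05 = 3.5
  Homework 42 × 0.07 = 2.94
  Written exam 52.5 × 0.56 = 29.4
  Reflections 69 × 0.06 = 4.14
  Reading responses 85 × 0.1 = 8.5
  Final exam 49.5 × 0.05 = 2.475
Sum = 60.195
60.195 ≥ 60 → Satisfactory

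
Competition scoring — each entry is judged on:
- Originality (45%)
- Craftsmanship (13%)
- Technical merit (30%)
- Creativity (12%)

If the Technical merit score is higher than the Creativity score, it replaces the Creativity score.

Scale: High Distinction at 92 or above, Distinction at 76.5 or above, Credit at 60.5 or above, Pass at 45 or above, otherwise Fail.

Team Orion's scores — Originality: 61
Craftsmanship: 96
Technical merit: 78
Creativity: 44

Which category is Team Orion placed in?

Credit

Technical merit (78) > Creativity (44), so Creativity counts as 78.
Weighted total:
  Originality 61 × 0.45 = 27.45
  Craftsmanship 96 × 0.13 = 12.48
  Technical merit 78 × 0.3 = 23.4
  Creativity 78 × 0.12 = 9.36
Sum = 72.69
72.69 is ≥ 60.5 and < 76.5 → Credit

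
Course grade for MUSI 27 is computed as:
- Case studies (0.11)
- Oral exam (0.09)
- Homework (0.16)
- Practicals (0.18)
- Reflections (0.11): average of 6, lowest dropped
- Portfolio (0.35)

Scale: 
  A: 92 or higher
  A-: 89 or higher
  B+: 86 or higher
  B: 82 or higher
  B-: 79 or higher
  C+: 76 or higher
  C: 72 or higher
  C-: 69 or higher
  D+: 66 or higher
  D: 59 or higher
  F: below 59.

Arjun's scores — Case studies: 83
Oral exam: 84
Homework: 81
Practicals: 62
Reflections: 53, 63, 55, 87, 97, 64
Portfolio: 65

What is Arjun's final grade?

Reflections: drop 53 → average of remaining 5 = 366/5 = 73.2
Weighted total:
  Case studies 83 × 0.11 = 9.13
  Oral exam 84 × 0.09 = 7.56
  Homework 81 × 0.16 = 12.96
  Practicals 62 × 0.18 = 11.16
  Reflections 73.2 × 0.11 = 8.052
  Portfolio 65 × 0.35 = 22.75
Sum = 71.612
71.612 is ≥ 69 and < 72 → C-

C-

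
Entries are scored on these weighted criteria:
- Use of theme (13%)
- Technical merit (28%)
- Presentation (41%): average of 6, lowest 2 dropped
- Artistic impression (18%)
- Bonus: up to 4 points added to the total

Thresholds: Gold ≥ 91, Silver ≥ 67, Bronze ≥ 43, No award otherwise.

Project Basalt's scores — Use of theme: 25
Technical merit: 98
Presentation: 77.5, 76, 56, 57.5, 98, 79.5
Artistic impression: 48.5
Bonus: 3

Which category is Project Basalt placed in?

Silver

Presentation: drop 56, 57.5 → average of remaining 4 = 331/4 = 82.75
Weighted total:
  Use of theme 25 × 0.13 = 3.25
  Technical merit 98 × 0.28 = 27.44
  Presentation 82.75 × 0.41 = 33.9275
  Artistic impression 48.5 × 0.18 = 8.73
Sum = 73.3475
Bonus: 73.3475 + 3 = 76.3475
76.3475 is ≥ 67 and < 91 → Silver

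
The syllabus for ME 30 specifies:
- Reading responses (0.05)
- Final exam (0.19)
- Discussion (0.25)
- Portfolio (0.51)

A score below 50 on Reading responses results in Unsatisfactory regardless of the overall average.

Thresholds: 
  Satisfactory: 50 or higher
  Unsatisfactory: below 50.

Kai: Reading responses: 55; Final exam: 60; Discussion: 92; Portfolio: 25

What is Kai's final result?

Unsatisfactory

Reading responses score 55 ≥ 50: minimum met.
Weighted total:
  Reading responses 55 × 0.05 = 2.75
  Final exam 60 × 0.19 = 11.4
  Discussion 92 × 0.25 = 23
  Portfolio 25 × 0.51 = 12.75
Sum = 49.9
49.9 < 50 → Unsatisfactory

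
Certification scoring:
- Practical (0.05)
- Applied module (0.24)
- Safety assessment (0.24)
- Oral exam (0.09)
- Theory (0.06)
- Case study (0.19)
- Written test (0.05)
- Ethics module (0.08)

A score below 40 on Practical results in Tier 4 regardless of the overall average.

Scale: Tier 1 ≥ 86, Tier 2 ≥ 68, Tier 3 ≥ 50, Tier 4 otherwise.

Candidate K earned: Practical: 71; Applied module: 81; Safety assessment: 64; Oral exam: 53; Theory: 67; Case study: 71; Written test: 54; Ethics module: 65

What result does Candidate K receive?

Practical score 71 ≥ 40: minimum met.
Weighted total:
  Practical 71 × 0.05 = 3.55
  Applied module 81 × 0.24 = 19.44
  Safety assessment 64 × 0.24 = 15.36
  Oral exam 53 × 0.09 = 4.77
  Theory 67 × 0.06 = 4.02
  Case study 71 × 0.19 = 13.49
  Written test 54 × 0.05 = 2.7
  Ethics module 65 × 0.08 = 5.2
Sum = 68.53
68.53 is ≥ 68 and < 86 → Tier 2

Tier 2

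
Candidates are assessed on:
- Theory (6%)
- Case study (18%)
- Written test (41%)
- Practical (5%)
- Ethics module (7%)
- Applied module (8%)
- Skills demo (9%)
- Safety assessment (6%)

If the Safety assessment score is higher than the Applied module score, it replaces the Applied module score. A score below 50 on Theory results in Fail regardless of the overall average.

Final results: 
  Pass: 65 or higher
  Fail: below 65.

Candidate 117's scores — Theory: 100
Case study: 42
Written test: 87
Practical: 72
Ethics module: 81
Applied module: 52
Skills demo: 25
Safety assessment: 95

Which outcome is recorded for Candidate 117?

Pass

Safety assessment (95) > Applied module (52), so Applied module counts as 95.
Theory score 100 ≥ 50: minimum met.
Weighted total:
  Theory 100 × 0.06 = 6
  Case study 42 × 0.18 = 7.56
  Written test 87 × 0.41 = 35.67
  Practical 72 × 0.05 = 3.6
  Ethics module 81 × 0.07 = 5.67
  Applied module 95 × 0.08 = 7.6
  Skills demo 25 × 0.09 = 2.25
  Safety assessment 95 × 0.06 = 5.7
Sum = 74.05
74.05 ≥ 65 → Pass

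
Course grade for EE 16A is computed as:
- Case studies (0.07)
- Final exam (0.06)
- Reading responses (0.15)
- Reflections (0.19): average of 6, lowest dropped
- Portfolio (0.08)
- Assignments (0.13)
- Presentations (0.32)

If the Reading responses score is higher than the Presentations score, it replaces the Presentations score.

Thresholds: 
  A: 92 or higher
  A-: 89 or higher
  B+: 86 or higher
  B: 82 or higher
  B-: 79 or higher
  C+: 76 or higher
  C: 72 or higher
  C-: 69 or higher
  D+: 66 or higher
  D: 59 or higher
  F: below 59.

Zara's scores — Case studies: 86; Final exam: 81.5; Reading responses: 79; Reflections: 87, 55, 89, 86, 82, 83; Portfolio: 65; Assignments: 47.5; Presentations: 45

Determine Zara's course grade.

C

Reflections: drop 55 → average of remaining 5 = 427/5 = 85.4
Reading responses (79) > Presentations (45), so Presentations counts as 79.
Weighted total:
  Case studies 86 × 0.07 = 6.02
  Final exam 81.5 × 0.06 = 4.89
  Reading responses 79 × 0.15 = 11.85
  Reflections 85.4 × 0.19 = 16.226
  Portfolio 65 × 0.08 = 5.2
  Assignments 47.5 × 0.13 = 6.175
  Presentations 79 × 0.32 = 25.28
Sum = 75.641
75.641 is ≥ 72 and < 76 → C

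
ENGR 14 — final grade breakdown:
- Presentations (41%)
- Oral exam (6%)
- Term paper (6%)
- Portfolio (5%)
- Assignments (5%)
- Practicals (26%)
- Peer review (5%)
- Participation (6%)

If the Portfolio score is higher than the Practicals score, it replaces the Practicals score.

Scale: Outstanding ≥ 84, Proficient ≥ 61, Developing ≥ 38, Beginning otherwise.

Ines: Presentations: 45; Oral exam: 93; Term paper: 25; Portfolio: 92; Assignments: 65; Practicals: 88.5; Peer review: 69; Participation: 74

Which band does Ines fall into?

Proficient

Portfolio (92) > Practicals (88.5), so Practicals counts as 92.
Weighted total:
  Presentations 45 × 0.41 = 18.45
  Oral exam 93 × 0.06 = 5.58
  Term paper 25 × 0.06 = 1.5
  Portfolio 92 × 0.05 = 4.6
  Assignments 65 × 0.05 = 3.25
  Practicals 92 × 0.26 = 23.92
  Peer review 69 × 0.05 = 3.45
  Participation 74 × 0.06 = 4.44
Sum = 65.19
65.19 is ≥ 61 and < 84 → Proficient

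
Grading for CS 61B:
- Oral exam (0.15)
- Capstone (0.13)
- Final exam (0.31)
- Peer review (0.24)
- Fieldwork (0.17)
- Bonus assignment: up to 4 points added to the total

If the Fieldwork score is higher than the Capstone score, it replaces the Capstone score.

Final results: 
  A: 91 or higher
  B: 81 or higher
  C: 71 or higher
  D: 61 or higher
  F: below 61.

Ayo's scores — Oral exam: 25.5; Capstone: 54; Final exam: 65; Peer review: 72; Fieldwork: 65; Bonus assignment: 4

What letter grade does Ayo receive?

D

Fieldwork (65) > Capstone (54), so Capstone counts as 65.
Weighted total:
  Oral exam 25.5 × 0.15 = 3.825
  Capstone 65 × 0.13 = 8.45
  Final exam 65 × 0.31 = 20.15
  Peer review 72 × 0.24 = 17.28
  Fieldwork 65 × 0.17 = 11.05
Sum = 60.755
Bonus assignment: 60.755 + 4 = 64.755
64.755 is ≥ 61 and < 71 → D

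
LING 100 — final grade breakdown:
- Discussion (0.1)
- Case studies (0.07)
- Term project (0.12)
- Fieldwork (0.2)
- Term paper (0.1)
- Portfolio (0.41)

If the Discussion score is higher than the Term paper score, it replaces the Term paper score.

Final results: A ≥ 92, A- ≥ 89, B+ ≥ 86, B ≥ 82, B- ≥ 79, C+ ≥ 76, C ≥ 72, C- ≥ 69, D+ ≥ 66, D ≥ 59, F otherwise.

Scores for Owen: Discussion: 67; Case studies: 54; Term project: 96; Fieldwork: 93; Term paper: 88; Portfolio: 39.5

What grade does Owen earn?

Discussion (67) ≤ Term paper (88), so Term paper stays at 88.
Weighted total:
  Discussion 67 × 0.1 = 6.7
  Case studies 54 × 0.07 = 3.78
  Term project 96 × 0.12 = 11.52
  Fieldwork 93 × 0.2 = 18.6
  Term paper 88 × 0.1 = 8.8
  Portfolio 39.5 × 0.41 = 16.195
Sum = 65.595
65.595 is ≥ 59 and < 66 → D

D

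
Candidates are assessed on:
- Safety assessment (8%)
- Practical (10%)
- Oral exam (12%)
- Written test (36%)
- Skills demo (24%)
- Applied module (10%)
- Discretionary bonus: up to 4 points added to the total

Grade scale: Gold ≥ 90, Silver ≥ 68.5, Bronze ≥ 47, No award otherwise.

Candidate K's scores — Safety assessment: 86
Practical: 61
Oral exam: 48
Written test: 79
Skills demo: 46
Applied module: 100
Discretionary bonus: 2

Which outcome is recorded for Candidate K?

Silver

Weighted total:
  Safety assessment 86 × 0.08 = 6.88
  Practical 61 × 0.1 = 6.1
  Oral exam 48 × 0.12 = 5.76
  Written test 79 × 0.36 = 28.44
  Skills demo 46 × 0.24 = 11.04
  Applied module 100 × 0.1 = 10
Sum = 68.22
Discretionary bonus: 68.22 + 2 = 70.22
70.22 is ≥ 68.5 and < 90 → Silver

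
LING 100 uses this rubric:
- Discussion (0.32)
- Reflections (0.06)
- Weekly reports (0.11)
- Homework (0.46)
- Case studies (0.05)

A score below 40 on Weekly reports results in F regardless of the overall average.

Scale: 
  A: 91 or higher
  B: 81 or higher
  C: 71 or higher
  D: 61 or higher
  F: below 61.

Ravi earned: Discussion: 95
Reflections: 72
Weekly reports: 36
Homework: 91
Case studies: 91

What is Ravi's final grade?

Weekly reports score 36 < 40: minimum not met.
Weighted total:
  Discussion 95 × 0.32 = 30.4
  Reflections 72 × 0.06 = 4.32
  Weekly reports 36 × 0.11 = 3.96
  Homework 91 × 0.46 = 41.86
  Case studies 91 × 0.05 = 4.55
Sum = 85.09
Because the Weekly reports minimum was not met, the result is F.

F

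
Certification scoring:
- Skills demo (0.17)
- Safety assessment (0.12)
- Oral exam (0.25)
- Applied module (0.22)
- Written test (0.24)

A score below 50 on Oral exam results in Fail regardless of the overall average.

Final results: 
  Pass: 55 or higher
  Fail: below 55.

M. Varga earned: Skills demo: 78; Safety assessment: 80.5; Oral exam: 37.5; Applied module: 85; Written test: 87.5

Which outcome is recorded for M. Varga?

Fail

Oral exam score 37.5 < 50: minimum not met.
Weighted total:
  Skills demo 78 × 0.17 = 13.26
  Safety assessment 80.5 × 0.12 = 9.66
  Oral exam 37.5 × 0.25 = 9.375
  Applied module 85 × 0.22 = 18.7
  Written test 87.5 × 0.24 = 21
Sum = 71.995
Because the Oral exam minimum was not met, the result is Fail.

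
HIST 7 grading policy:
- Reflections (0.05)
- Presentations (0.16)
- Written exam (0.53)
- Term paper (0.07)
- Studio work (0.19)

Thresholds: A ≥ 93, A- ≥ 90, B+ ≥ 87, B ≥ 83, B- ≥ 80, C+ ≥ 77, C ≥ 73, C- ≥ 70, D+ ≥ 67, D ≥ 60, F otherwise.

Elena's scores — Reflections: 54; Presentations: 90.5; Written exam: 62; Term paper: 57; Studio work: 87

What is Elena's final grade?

C-

Weighted total:
  Reflections 54 × 0.05 = 2.7
  Presentations 90.5 × 0.16 = 14.48
  Written exam 62 × 0.53 = 32.86
  Term paper 57 × 0.07 = 3.99
  Studio work 87 × 0.19 = 16.53
Sum = 70.56
70.56 is ≥ 70 and < 73 → C-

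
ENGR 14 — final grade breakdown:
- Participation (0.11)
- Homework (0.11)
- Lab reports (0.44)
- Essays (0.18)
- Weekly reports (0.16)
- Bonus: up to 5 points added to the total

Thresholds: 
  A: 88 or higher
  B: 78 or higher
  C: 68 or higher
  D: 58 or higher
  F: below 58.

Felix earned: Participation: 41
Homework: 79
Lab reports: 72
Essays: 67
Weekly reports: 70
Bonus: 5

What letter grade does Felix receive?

Weighted total:
  Participation 41 × 0.11 = 4.51
  Homework 79 × 0.11 = 8.69
  Lab reports 72 × 0.44 = 31.68
  Essays 67 × 0.18 = 12.06
  Weekly reports 70 × 0.16 = 11.2
Sum = 68.14
Bonus: 68.14 + 5 = 73.14
73.14 is ≥ 68 and < 78 → C

C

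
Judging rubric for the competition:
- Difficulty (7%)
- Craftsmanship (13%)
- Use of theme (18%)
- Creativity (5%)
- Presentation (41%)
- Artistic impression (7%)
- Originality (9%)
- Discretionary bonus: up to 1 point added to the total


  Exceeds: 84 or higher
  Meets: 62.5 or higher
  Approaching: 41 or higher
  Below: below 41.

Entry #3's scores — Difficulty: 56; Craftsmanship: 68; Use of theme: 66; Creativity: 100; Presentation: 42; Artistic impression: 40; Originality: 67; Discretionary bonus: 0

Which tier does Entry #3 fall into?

Approaching

Weighted total:
  Difficulty 56 × 0.07 = 3.92
  Craftsmanship 68 × 0.13 = 8.84
  Use of theme 66 × 0.18 = 11.88
  Creativity 100 × 0.05 = 5
  Presentation 42 × 0.41 = 17.22
  Artistic impression 40 × 0.07 = 2.8
  Originality 67 × 0.09 = 6.03
Sum = 55.69
Discretionary bonus: 55.69 + 0 = 55.69
55.69 is ≥ 41 and < 62.5 → Approaching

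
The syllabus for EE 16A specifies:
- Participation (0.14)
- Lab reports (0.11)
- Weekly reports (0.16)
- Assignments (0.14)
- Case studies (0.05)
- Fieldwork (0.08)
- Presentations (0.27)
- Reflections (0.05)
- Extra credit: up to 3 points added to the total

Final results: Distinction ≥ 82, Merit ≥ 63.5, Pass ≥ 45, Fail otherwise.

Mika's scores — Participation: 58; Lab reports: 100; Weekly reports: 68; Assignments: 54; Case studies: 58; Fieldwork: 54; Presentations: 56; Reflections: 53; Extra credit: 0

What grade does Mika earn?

Weighted total:
  Participation 58 × 0.14 = 8.12
  Lab reports 100 × 0.11 = 11
  Weekly reports 68 × 0.16 = 10.88
  Assignments 54 × 0.14 = 7.56
  Case studies 58 × 0.05 = 2.9
  Fieldwork 54 × 0.08 = 4.32
  Presentations 56 × 0.27 = 15.12
  Reflections 53 × 0.05 = 2.65
Sum = 62.55
Extra credit: 62.55 + 0 = 62.55
62.55 is ≥ 45 and < 63.5 → Pass

Pass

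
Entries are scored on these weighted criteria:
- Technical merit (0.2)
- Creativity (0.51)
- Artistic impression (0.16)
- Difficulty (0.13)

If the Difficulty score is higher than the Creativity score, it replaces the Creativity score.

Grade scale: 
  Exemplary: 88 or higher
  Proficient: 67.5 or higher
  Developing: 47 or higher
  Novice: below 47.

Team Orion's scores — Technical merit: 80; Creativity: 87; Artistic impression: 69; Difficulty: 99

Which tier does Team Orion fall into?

Exemplary

Difficulty (99) > Creativity (87), so Creativity counts as 99.
Weighted total:
  Technical merit 80 × 0.2 = 16
  Creativity 99 × 0.51 = 50.49
  Artistic impression 69 × 0.16 = 11.04
  Difficulty 99 × 0.13 = 12.87
Sum = 90.4
90.4 ≥ 88 → Exemplary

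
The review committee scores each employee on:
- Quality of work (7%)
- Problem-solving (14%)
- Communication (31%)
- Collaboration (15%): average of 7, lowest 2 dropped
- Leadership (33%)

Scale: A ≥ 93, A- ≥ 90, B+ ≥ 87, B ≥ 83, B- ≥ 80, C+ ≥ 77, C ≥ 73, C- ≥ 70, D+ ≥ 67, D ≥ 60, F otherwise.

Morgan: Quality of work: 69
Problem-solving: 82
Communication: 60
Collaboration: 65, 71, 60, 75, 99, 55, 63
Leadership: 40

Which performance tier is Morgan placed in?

Collaboration: drop 55, 60 → average of remaining 5 = 373/5 = 74.6
Weighted total:
  Quality of work 69 × 0.07 = 4.83
  Problem-solving 82 × 0.14 = 11.48
  Communication 60 × 0.31 = 18.6
  Collaboration 74.6 × 0.15 = 11.19
  Leadership 40 × 0.33 = 13.2
Sum = 59.3
59.3 < 60 → F

F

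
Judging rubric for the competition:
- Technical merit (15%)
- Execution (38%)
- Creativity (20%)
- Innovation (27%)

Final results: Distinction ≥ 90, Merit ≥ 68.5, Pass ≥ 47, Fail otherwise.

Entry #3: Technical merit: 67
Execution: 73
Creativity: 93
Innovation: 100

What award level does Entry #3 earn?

Merit

Weighted total:
  Technical merit 67 × 0.15 = 10.05
  Execution 73 × 0.38 = 27.74
  Creativity 93 × 0.2 = 18.6
  Innovation 100 × 0.27 = 27
Sum = 83.39
83.39 is ≥ 68.5 and < 90 → Merit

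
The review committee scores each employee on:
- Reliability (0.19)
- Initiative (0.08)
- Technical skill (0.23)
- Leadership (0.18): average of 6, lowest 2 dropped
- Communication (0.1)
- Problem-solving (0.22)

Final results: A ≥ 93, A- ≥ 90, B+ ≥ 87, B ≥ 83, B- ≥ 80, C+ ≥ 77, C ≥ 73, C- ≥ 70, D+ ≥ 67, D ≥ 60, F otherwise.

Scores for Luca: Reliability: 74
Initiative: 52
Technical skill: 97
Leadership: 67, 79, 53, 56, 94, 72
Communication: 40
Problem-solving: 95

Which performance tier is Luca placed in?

C+

Leadership: drop 53, 56 → average of remaining 4 = 312/4 = 78
Weighted total:
  Reliability 74 × 0.19 = 14.06
  Initiative 52 × 0.08 = 4.16
  Technical skill 97 × 0.23 = 22.31
  Leadership 78 × 0.18 = 14.04
  Communication 40 × 0.1 = 4
  Problem-solving 95 × 0.22 = 20.9
Sum = 79.47
79.47 is ≥ 77 and < 80 → C+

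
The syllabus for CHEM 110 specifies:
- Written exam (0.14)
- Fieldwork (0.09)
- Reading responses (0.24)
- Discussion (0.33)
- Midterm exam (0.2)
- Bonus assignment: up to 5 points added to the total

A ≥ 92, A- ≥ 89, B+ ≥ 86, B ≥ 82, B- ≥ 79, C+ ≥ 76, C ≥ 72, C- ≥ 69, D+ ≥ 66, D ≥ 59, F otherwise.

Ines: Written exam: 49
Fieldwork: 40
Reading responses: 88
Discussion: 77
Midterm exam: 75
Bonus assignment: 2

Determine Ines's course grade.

C

Weighted total:
  Written exam 49 × 0.14 = 6.86
  Fieldwork 40 × 0.09 = 3.6
  Reading responses 88 × 0.24 = 21.12
  Discussion 77 × 0.33 = 25.41
  Midterm exam 75 × 0.2 = 15
Sum = 71.99
Bonus assignment: 71.99 + 2 = 73.99
73.99 is ≥ 72 and < 76 → C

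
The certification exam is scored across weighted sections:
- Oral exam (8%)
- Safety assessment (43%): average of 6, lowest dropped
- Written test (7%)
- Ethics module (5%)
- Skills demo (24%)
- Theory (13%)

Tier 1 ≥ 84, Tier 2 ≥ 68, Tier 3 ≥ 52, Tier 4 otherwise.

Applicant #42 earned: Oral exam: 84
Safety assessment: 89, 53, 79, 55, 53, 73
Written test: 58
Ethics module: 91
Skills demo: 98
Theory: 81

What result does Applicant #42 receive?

Tier 2

Safety assessment: drop 53 → average of remaining 5 = 349/5 = 69.8
Weighted total:
  Oral exam 84 × 0.08 = 6.72
  Safety assessment 69.8 × 0.43 = 30.014
  Written test 58 × 0.07 = 4.06
  Ethics module 91 × 0.05 = 4.55
  Skills demo 98 × 0.24 = 23.52
  Theory 81 × 0.13 = 10.53
Sum = 79.394
79.394 is ≥ 68 and < 84 → Tier 2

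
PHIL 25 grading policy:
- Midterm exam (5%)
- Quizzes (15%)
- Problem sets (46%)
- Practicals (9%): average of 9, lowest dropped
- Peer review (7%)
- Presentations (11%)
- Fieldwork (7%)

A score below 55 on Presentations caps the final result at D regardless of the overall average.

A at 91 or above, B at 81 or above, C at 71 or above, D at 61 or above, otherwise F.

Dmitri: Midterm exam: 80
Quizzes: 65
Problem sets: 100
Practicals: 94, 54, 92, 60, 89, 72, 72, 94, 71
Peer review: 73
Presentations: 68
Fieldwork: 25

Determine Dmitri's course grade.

Practicals: drop 54 → average of remaining 8 = 644/8 = 80.5
Presentations score 68 ≥ 55: minimum met.
Weighted total:
  Midterm exam 80 × 0.05 = 4
  Quizzes 65 × 0.15 = 9.75
  Problem sets 100 × 0.46 = 46
  Practicals 80.5 × 0.09 = 7.245
  Peer review 73 × 0.07 = 5.11
  Presentations 68 × 0.11 = 7.48
  Fieldwork 25 × 0.07 = 1.75
Sum = 81.335
81.335 is ≥ 81 and < 91 → B

B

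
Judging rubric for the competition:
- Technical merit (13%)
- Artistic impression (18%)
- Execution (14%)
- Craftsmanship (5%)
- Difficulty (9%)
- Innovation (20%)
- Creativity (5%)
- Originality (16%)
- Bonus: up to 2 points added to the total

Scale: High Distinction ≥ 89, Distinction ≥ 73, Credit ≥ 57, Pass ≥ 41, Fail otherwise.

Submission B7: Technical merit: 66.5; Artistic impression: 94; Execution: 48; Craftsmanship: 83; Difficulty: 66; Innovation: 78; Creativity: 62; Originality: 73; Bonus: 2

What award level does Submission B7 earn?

Distinction

Weighted total:
  Technical merit 66.5 × 0.13 = 8.645
  Artistic impression 94 × 0.18 = 16.92
  Execution 48 × 0.14 = 6.72
  Craftsmanship 83 × 0.05 = 4.15
  Difficulty 66 × 0.09 = 5.94
  Innovation 78 × 0.2 = 15.6
  Creativity 62 × 0.05 = 3.1
  Originality 73 × 0.16 = 11.68
Sum = 72.755
Bonus: 72.755 + 2 = 74.755
74.755 is ≥ 73 and < 89 → Distinction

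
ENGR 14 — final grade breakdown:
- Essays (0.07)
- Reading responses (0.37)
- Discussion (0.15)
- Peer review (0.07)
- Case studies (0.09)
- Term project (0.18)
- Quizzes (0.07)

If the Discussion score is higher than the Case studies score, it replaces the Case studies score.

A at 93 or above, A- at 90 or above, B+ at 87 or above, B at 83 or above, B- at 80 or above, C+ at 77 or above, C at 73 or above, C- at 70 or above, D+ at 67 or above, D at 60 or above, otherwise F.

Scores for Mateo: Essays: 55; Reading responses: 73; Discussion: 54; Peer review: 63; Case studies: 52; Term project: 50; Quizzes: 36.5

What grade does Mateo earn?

Discussion (54) > Case studies (52), so Case studies counts as 54.
Weighted total:
  Essays 55 × 0.07 = 3.85
  Reading responses 73 × 0.37 = 27.01
  Discussion 54 × 0.15 = 8.1
  Peer review 63 × 0.07 = 4.41
  Case studies 54 × 0.09 = 4.86
  Term project 50 × 0.18 = 9
  Quizzes 36.5 × 0.07 = 2.555
Sum = 59.785
59.785 < 60 → F

F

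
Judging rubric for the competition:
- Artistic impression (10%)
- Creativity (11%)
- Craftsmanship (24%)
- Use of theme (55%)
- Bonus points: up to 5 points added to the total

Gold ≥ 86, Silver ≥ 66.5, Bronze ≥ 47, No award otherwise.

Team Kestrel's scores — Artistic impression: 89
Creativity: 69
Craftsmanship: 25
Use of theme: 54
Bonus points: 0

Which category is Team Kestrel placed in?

Bronze

Weighted total:
  Artistic impression 89 × 0.1 = 8.9
  Creativity 69 × 0.11 = 7.59
  Craftsmanship 25 × 0.24 = 6
  Use of theme 54 × 0.55 = 29.7
Sum = 52.19
Bonus points: 52.19 + 0 = 52.19
52.19 is ≥ 47 and < 66.5 → Bronze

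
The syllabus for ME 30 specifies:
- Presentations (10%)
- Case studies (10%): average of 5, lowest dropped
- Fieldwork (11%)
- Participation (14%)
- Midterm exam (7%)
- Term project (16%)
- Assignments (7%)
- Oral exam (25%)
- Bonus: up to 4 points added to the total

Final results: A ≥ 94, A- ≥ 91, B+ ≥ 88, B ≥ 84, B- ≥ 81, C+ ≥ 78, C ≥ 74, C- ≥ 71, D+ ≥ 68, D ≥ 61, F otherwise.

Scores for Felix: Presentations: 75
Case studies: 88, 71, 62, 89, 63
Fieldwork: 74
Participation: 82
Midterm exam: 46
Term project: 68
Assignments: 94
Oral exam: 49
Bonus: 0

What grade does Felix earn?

D

Case studies: drop 62 → average of remaining 4 = 311/4 = 77.75
Weighted total:
  Presentations 75 × 0.1 = 7.5
  Case studies 77.75 × 0.1 = 7.775
  Fieldwork 74 × 0.11 = 8.14
  Participation 82 × 0.14 = 11.48
  Midterm exam 46 × 0.07 = 3.22
  Term project 68 × 0.16 = 10.88
  Assignments 94 × 0.07 = 6.58
  Oral exam 49 × 0.25 = 12.25
Sum = 67.825
Bonus: 67.825 + 0 = 67.825
67.825 is ≥ 61 and < 68 → D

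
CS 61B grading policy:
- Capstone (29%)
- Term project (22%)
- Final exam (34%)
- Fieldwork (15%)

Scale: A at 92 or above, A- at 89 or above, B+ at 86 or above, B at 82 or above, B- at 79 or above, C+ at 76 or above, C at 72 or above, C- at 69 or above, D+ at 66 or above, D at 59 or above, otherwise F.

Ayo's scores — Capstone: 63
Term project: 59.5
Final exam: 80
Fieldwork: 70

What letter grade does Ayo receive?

C-

Weighted total:
  Capstone 63 × 0.29 = 18.27
  Term project 59.5 × 0.22 = 13.09
  Final exam 80 × 0.34 = 27.2
  Fieldwork 70 × 0.15 = 10.5
Sum = 69.06
69.06 is ≥ 69 and < 72 → C-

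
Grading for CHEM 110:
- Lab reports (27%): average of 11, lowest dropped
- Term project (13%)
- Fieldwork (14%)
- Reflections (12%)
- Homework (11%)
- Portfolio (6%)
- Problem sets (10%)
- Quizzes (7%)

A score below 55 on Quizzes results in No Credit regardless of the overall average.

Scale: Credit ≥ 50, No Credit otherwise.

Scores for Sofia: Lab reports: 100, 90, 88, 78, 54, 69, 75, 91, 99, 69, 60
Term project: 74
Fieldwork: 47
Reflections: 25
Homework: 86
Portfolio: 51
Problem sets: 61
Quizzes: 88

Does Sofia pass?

Lab reports: drop 54 → average of remaining 10 = 819/10 = 81.9
Quizzes score 88 ≥ 55: minimum met.
Weighted total:
  Lab reports 81.9 × 0.27 = 22.113
  Term project 74 × 0.13 = 9.62
  Fieldwork 47 × 0.14 = 6.58
  Reflections 25 × 0.12 = 3
  Homework 86 × 0.11 = 9.46
  Portfolio 51 × 0.06 = 3.06
  Problem sets 61 × 0.1 = 6.1
  Quizzes 88 × 0.07 = 6.16
Sum = 66.093
66.093 ≥ 50 → Credit

Credit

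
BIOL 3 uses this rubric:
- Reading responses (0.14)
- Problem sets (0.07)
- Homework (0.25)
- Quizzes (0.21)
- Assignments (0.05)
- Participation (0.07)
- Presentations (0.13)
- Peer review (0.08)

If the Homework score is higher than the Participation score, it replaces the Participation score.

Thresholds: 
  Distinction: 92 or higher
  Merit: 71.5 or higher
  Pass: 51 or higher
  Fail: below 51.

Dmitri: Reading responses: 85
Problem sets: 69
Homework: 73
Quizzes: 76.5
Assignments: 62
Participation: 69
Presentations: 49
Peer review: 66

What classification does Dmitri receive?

Homework (73) > Participation (69), so Participation counts as 73.
Weighted total:
  Reading responses 85 × 0.14 = 11.9
  Problem sets 69 × 0.07 = 4.83
  Homework 73 × 0.25 = 18.25
  Quizzes 76.5 × 0.21 = 16.065
  Assignments 62 × 0.05 = 3.1
  Participation 73 × 0.07 = 5.11
  Presentations 49 × 0.13 = 6.37
  Peer review 66 × 0.08 = 5.28
Sum = 70.905
70.905 is ≥ 51 and < 71.5 → Pass

Pass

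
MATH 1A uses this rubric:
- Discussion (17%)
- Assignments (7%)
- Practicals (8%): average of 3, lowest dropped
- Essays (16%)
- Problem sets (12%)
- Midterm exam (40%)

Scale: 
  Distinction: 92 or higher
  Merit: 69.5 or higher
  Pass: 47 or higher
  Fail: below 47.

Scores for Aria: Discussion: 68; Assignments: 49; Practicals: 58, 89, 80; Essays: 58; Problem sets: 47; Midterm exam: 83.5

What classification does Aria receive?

Merit

Practicals: drop 58 → average of remaining 2 = 169/2 = 84.5
Weighted total:
  Discussion 68 × 0.17 = 11.56
  Assignments 49 × 0.07 = 3.43
  Practicals 84.5 × 0.08 = 6.76
  Essays 58 × 0.16 = 9.28
  Problem sets 47 × 0.12 = 5.64
  Midterm exam 83.5 × 0.4 = 33.4
Sum = 70.07
70.07 is ≥ 69.5 and < 92 → Merit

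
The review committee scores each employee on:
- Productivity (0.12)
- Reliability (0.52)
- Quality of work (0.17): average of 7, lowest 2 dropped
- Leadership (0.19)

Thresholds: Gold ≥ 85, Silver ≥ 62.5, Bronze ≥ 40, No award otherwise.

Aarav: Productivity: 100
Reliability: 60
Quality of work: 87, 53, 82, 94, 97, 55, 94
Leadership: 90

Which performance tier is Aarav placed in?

Quality of work: drop 53, 55 → average of remaining 5 = 454/5 = 90.8
Weighted total:
  Productivity 100 × 0.12 = 12
  Reliability 60 × 0.52 = 31.2
  Quality of work 90.8 × 0.17 = 15.436
  Leadership 90 × 0.19 = 17.1
Sum = 75.736
75.736 is ≥ 62.5 and < 85 → Silver

Silver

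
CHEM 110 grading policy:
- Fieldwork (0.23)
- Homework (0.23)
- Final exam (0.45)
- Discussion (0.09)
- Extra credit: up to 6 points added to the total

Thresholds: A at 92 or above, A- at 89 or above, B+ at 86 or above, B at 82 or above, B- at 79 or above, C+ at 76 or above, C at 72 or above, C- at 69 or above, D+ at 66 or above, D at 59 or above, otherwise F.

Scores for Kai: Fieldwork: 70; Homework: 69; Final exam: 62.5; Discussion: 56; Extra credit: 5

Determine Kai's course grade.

Weighted total:
  Fieldwork 70 × 0.23 = 16.1
  Homework 69 × 0.23 = 15.87
  Final exam 62.5 × 0.45 = 28.125
  Discussion 56 × 0.09 = 5.04
Sum = 65.135
Extra credit: 65.135 + 5 = 70.135
70.135 is ≥ 69 and < 72 → C-

C-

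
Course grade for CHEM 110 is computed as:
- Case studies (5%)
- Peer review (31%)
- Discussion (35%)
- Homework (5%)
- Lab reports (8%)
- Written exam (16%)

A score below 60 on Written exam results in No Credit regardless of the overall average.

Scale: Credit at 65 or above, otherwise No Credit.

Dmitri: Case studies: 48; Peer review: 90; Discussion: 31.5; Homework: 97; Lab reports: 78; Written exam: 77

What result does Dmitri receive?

Written exam score 77 ≥ 60: minimum met.
Weighted total:
  Case studies 48 × 0.05 = 2.4
  Peer review 90 × 0.31 = 27.9
  Discussion 31.5 × 0.35 = 11.025
  Homework 97 × 0.05 = 4.85
  Lab reports 78 × 0.08 = 6.24
  Written exam 77 × 0.16 = 12.32
Sum = 64.735
64.735 < 65 → No Credit

No Credit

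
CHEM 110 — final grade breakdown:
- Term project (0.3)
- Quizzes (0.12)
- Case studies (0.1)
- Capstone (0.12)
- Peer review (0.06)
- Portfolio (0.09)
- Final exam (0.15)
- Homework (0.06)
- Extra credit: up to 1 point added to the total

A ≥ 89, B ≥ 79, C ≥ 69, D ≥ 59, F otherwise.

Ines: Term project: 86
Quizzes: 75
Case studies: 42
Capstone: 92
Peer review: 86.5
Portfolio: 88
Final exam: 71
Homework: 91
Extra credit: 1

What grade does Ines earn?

Weighted total:
  Term project 86 × 0.3 = 25.8
  Quizzes 75 × 0.12 = 9
  Case studies 42 × 0.1 = 4.2
  Capstone 92 × 0.12 = 11.04
  Peer review 86.5 × 0.06 = 5.19
  Portfolio 88 × 0.09 = 7.92
  Final exam 71 × 0.15 = 10.65
  Homework 91 × 0.06 = 5.46
Sum = 79.26
Extra credit: 79.26 + 1 = 80.26
80.26 is ≥ 79 and < 89 → B

B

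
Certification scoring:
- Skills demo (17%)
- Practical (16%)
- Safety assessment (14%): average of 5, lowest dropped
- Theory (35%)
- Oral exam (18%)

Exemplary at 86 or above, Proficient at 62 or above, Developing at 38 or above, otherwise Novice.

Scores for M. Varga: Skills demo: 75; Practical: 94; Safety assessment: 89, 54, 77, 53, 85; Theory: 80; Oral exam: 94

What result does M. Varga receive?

Safety assessment: drop 53 → average of remaining 4 = 305/4 = 76.25
Weighted total:
  Skills demo 75 × 0.17 = 12.75
  Practical 94 × 0.16 = 15.04
  Safety assessment 76.25 × 0.14 = 10.675
  Theory 80 × 0.35 = 28
  Oral exam 94 × 0.18 = 16.92
Sum = 83.385
83.385 is ≥ 62 and < 86 → Proficient

Proficient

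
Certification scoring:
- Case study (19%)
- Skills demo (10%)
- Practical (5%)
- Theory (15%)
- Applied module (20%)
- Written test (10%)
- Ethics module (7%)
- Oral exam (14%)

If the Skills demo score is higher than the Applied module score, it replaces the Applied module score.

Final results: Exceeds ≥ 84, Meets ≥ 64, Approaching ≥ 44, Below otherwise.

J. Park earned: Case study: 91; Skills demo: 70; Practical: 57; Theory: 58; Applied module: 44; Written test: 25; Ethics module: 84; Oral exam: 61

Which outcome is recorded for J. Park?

Skills demo (70) > Applied module (44), so Applied module counts as 70.
Weighted total:
  Case study 91 × 0.19 = 17.29
  Skills demo 70 × 0.1 = 7
  Practical 57 × 0.05 = 2.85
  Theory 58 × 0.15 = 8.7
  Applied module 70 × 0.2 = 14
  Written test 25 × 0.1 = 2.5
  Ethics module 84 × 0.07 = 5.88
  Oral exam 61 × 0.14 = 8.54
Sum = 66.76
66.76 is ≥ 64 and < 84 → Meets

Meets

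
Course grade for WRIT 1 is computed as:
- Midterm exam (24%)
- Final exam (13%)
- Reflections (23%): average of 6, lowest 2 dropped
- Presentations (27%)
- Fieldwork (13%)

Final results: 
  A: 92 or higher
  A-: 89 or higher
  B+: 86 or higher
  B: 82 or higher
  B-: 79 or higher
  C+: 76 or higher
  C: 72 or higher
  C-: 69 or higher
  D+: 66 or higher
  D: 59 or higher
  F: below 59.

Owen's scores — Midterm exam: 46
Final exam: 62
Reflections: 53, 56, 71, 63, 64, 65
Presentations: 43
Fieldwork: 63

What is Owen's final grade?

Reflections: drop 53, 56 → average of remaining 4 = 263/4 = 65.75
Weighted total:
  Midterm exam 46 × 0.24 = 11.04
  Final exam 62 × 0.13 = 8.06
  Reflections 65.75 × 0.23 = 15.1225
  Presentations 43 × 0.27 = 11.61
  Fieldwork 63 × 0.13 = 8.19
Sum = 54.0225
54.0225 < 59 → F

F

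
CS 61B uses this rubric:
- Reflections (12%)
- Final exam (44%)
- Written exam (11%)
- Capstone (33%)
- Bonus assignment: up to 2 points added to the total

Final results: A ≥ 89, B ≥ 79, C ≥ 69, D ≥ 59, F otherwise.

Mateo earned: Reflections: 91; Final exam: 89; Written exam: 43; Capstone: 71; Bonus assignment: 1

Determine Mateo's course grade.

B

Weighted total:
  Reflections 91 × 0.12 = 10.92
  Final exam 89 × 0.44 = 39.16
  Written exam 43 × 0.11 = 4.73
  Capstone 71 × 0.33 = 23.43
Sum = 78.24
Bonus assignment: 78.24 + 1 = 79.24
79.24 is ≥ 79 and < 89 → B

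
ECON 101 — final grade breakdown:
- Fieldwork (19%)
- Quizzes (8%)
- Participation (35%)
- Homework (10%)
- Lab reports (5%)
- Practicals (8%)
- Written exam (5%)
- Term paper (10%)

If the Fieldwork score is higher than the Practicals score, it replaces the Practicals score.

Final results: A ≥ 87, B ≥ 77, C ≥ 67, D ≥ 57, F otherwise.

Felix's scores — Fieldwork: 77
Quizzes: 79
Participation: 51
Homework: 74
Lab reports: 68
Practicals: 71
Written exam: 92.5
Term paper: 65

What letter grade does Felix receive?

D

Fieldwork (77) > Practicals (71), so Practicals counts as 77.
Weighted total:
  Fieldwork 77 × 0.19 = 14.63
  Quizzes 79 × 0.08 = 6.32
  Participation 51 × 0.35 = 17.85
  Homework 74 × 0.1 = 7.4
  Lab reports 68 × 0.05 = 3.4
  Practicals 77 × 0.08 = 6.16
  Written exam 92.5 × 0.05 = 4.625
  Term paper 65 × 0.1 = 6.5
Sum = 66.885
66.885 is ≥ 57 and < 67 → D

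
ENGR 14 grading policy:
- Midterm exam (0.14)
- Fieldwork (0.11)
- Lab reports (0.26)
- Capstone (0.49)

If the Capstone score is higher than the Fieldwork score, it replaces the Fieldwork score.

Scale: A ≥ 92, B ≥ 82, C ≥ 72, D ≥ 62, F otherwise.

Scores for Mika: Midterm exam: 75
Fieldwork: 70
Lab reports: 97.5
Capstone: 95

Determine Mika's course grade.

Capstone (95) > Fieldwork (70), so Fieldwork counts as 95.
Weighted total:
  Midterm exam 75 × 0.14 = 10.5
  Fieldwork 95 × 0.11 = 10.45
  Lab reports 97.5 × 0.26 = 25.35
  Capstone 95 × 0.49 = 46.55
Sum = 92.85
92.85 ≥ 92 → A

A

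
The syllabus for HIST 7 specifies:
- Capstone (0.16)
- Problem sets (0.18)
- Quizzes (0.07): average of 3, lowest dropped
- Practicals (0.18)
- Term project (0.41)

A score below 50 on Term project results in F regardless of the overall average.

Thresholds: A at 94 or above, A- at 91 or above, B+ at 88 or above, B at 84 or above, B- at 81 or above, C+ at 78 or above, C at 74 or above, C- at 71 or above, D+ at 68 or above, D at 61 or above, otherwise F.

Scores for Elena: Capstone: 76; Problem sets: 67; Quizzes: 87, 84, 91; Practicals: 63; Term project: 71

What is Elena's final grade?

Quizzes: drop 84 → average of remaining 2 = 178/2 = 89
Term project score 71 ≥ 50: minimum met.
Weighted total:
  Capstone 76 × 0.16 = 12.16
  Problem sets 67 × 0.18 = 12.06
  Quizzes 89 × 0.07 = 6.23
  Practicals 63 × 0.18 = 11.34
  Term project 71 × 0.41 = 29.11
Sum = 70.9
70.9 is ≥ 68 and < 71 → D+

D+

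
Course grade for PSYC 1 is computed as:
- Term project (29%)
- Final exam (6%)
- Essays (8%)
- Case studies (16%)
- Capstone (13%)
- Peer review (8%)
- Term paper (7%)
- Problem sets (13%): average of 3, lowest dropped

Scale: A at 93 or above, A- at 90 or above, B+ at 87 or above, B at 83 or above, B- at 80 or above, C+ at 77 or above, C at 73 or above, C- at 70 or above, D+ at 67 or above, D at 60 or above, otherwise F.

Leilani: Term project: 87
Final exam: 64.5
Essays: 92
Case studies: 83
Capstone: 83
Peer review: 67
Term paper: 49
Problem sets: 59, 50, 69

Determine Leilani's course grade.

Problem sets: drop 50 → average of remaining 2 = 128/2 = 64
Weighted total:
  Term project 87 × 0.29 = 25.23
  Final exam 64.5 × 0.06 = 3.87
  Essays 92 × 0.08 = 7.36
  Case studies 83 × 0.16 = 13.28
  Capstone 83 × 0.13 = 10.79
  Peer review 67 × 0.08 = 5.36
  Term paper 49 × 0.07 = 3.43
  Problem sets 64 × 0.13 = 8.32
Sum = 77.64
77.64 is ≥ 77 and < 80 → C+

C+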